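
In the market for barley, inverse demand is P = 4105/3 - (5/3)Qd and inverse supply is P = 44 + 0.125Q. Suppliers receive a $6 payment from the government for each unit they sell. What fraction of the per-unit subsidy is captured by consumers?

Consumer share = 40/43

Pre-subsidy: 4105/3 - (5/3)Q = 44 + 0.125Q gives Q* = 31784/43 and P* = 5865/43.
With the subsidy, sellers receive Ps = Pb + 6 for each unit, where Pb is the price buyers pay.
On the curves, Pb = 4105/3 - (5/3)Q and Ps = 44 + 0.125Q; the wedge Ps − Pb = 6 gives 44 + 0.125Q − (4105/3 - (5/3)Q) = 6, so Q' = 31928/43.
Then Pb = 4105/3 − (5/3)·(31928/43) = 5625/43 and Ps = 44 + 0.125·(31928/43) = 5883/43.
Buyers' price falls by P* − Pb = 5865/43 − 5625/43 = 240/43; sellers' price rises by Ps − P* = 5883/43 − 5865/43 = 18/43.
So consumers capture (240/43)/6 = 40/43 of each unit of subsidy.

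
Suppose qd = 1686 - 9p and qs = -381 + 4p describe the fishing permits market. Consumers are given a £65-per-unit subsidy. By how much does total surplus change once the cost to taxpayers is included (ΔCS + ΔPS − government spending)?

Net change in total surplus = -£5850

Pre-subsidy: 1686 - 9p = -381 + 4p gives p* = 159, q* = 255.
With the rebate, buyers effectively pay pb = ps − 65, where ps is the price sellers receive.
Demand in terms of ps becomes qd = 1686 − 9(ps − 65) = 2271 - 9ps. Setting this equal to supply: 2271 - 9ps = -381 + 4ps, so ps = 204.
Buyers pay pb = 204 − 65 = 139; q' = -381 + 4·204 = 435.
ΔCS = ½(255 + 435)(159 − 139) = 6900; ΔPS = ½(255 + 435)(204 − 159) = 15525.
Government spending = 65 × 435 = 28275.
Net change = 6900 + 15525 − 28275 = -5850. The loss equals the DWL triangle ½·65·180.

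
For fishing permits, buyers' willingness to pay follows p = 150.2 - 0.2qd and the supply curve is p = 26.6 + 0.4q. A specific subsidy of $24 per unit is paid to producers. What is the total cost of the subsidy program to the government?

Government cost = $5904

Pre-subsidy: 150.2 - 0.2q = 26.6 + 0.4q gives q* = 206 and p* = 109.
With the subsidy, sellers receive ps = pb + 24 for each unit, where pb is the price buyers pay.
On the curves, pb = 150.2 - 0.2q and ps = 26.6 + 0.4q; the wedge ps − pb = 24 gives 26.6 + 0.4q − (150.2 - 0.2q) = 24, so q' = 246.
Then pb = 150.2 − 0.2·246 = 101 and ps = 26.6 + 0.4·246 = 125.
Government outlay = subsidy × quantity = 24 × 246 = 5904.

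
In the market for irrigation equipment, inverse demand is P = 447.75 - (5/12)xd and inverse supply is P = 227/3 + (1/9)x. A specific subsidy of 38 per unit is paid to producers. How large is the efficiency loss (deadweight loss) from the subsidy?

Pre-subsidy: 447.75 - (5/12)x = 227/3 + (1/9)x gives x* = 705 and P* = 154.
With the subsidy, sellers receive Ps = Pb + 38 for each unit, where Pb is the price buyers pay.
On the curves, Pb = 447.75 - (5/12)x and Ps = 227/3 + (1/9)x; the wedge Ps − Pb = 38 gives 227/3 + (1/9)x − (447.75 - (5/12)x) = 38, so x' = 777.
Then Pb = 447.75 − (5/12)·777 = 124 and Ps = 227/3 + (1/9)·777 = 162.
The subsidy expands output by 777 − 705 = 72 past the efficient level; on those units the gap between marginal cost and willingness to pay runs from 0 up to 38.
DWL = ½ × 38 × 72 = 1368.

Deadweight loss = 1368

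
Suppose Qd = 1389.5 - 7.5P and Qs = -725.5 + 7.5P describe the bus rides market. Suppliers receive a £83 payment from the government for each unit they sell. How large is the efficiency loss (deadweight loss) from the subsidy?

Pre-subsidy: 1389.5 - 7.5P = -725.5 + 7.5P gives P* = 141, Q* = 332.
With the subsidy, sellers receive Ps = Pb + 83 for each unit, where Pb is the price buyers pay.
Supply in terms of Pb becomes Qs = -725.5 + 7.5(Pb + 83) = -103 + 7.5Pb. Setting this equal to demand: 1389.5 - 7.5Pb = -103 + 7.5Pb, so Pb = 99.5.
Sellers receive Ps = 99.5 + 83 = 182.5; Q' = 1389.5 − 7.5·99.5 = 643.25.
The subsidy expands output by 643.25 − 332 = 311.25 past the efficient level; on those units the gap between marginal cost and willingness to pay runs from 0 up to 83.
DWL = ½ × 83 × 311.25 = 12916.875.

Deadweight loss = £12916.875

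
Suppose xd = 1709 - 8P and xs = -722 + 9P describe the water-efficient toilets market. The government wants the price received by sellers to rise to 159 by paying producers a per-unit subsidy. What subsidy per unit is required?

Required subsidy s = 34 per unit

At a seller price of 159, quantity supplied is -722 + 9·159 = 709.
Buyers absorb 709 only when they pay Pb with 1709 − 8·Pb = 709, i.e. Pb = 125.
s = Ps − Pb = 159 − 125 = 34.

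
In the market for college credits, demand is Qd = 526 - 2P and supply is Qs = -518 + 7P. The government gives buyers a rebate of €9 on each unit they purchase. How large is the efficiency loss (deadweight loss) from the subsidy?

Pre-subsidy: 526 - 2P = -518 + 7P gives P* = 116, Q* = 294.
With the rebate, buyers effectively pay Pb = Ps − 9, where Ps is the price sellers receive.
Demand in terms of Ps becomes Qd = 526 − 2(Ps − 9) = 544 - 2Ps. Setting this equal to supply: 544 - 2Ps = -518 + 7Ps, so Ps = 118.
Buyers pay Pb = 118 − 9 = 109; Q' = -518 + 7·118 = 308.
The subsidy expands output by 308 − 294 = 14 past the efficient level; on those units the gap between marginal cost and willingness to pay runs from 0 up to 9.
DWL = ½ × 9 × 14 = 63.

Deadweight loss = €63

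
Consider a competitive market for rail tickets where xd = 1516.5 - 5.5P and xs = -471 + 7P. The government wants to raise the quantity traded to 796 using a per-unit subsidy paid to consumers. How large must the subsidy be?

Required subsidy s = 50 per unit

At x = 796, invert demand for the buyer price: Pb = (1516.5 − 796)/5.5 = 131; invert supply for the seller price: Ps = (796 − (-471))/7 = 181.
The subsidy must fill the gap: s = Ps − Pb = 181 − 131 = 50.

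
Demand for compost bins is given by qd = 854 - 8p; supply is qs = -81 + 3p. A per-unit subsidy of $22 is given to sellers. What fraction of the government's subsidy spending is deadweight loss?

DWL / government spending = 4/37

Pre-subsidy: 854 - 8p = -81 + 3p gives p* = 85, q* = 174.
With the subsidy, sellers receive ps = pb + 22 for each unit, where pb is the price buyers pay.
Supply in terms of pb becomes qs = -81 + 3(pb + 22) = -15 + 3pb. Setting this equal to demand: 854 - 8pb = -15 + 3pb, so pb = 79.
Sellers receive ps = 79 + 22 = 101; q' = 854 − 8·79 = 222.
ΔCS = ½(174 + 222)(85 − 79) = 1188; ΔPS = ½(174 + 222)(101 − 85) = 3168.
Government spending = 22 × 222 = 4884.
DWL = ½ × 22 × (222 − 174) = 528; fraction = 528 / 4884 = 4/37.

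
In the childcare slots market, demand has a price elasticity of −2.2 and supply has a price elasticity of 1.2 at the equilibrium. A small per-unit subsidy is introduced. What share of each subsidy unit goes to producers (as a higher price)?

For a small subsidy around the equilibrium, the benefit split depends on the relative slopes, which at a point are proportional to the elasticities.
Buyer share = εs/(εs + |εd|) = 1.2/(1.2 + 2.2) = 6/17; seller share = |εd|/(εs + |εd|) = 11/17.
So producers capture 11/17 of the subsidy.

Producer share = 11/17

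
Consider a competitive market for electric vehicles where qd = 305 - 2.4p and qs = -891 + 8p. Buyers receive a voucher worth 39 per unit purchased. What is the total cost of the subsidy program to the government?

Government cost = 3939

Pre-subsidy: 305 - 2.4p = -891 + 8p gives p* = 115, q* = 29.
With the rebate, buyers effectively pay pb = ps − 39, where ps is the price sellers receive.
Demand in terms of ps becomes qd = 305 − 2.4(ps − 39) = 398.6 - 2.4ps. Setting this equal to supply: 398.6 - 2.4ps = -891 + 8ps, so ps = 124.
Buyers pay pb = 124 − 39 = 85; q' = -891 + 8·124 = 101.
Government outlay = subsidy × quantity = 39 × 101 = 3939.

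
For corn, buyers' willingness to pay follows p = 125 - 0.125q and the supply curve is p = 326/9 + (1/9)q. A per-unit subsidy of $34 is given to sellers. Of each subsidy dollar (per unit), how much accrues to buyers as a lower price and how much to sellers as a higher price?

Pre-subsidy: 125 - 0.125q = 326/9 + (1/9)q gives q* = 376 and p* = 78.
With the subsidy, sellers receive ps = pb + 34 for each unit, where pb is the price buyers pay.
On the curves, pb = 125 - 0.125q and ps = 326/9 + (1/9)q; the wedge ps − pb = 34 gives 326/9 + (1/9)q − (125 - 0.125q) = 34, so q' = 520.
Then pb = 125 − 0.125·520 = 60 and ps = 326/9 + (1/9)·520 = 94.
Buyers' price falls by p* − pb = 78 − 60 = 18; sellers' price rises by ps − p* = 94 − 78 = 16.

Buyers gain $18 per unit; sellers gain $16 per unit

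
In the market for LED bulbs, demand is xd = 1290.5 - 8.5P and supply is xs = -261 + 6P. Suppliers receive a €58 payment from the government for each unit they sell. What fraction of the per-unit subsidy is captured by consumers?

Consumer share = 12/29

Pre-subsidy: 1290.5 - 8.5P = -261 + 6P gives P* = 107, x* = 381.
With the subsidy, sellers receive Ps = Pb + 58 for each unit, where Pb is the price buyers pay.
Supply in terms of Pb becomes xs = -261 + 6(Pb + 58) = 87 + 6Pb. Setting this equal to demand: 1290.5 - 8.5Pb = 87 + 6Pb, so Pb = 83.
Sellers receive Ps = 83 + 58 = 141; x' = 1290.5 − 8.5·83 = 585.
Buyers' price falls by P* − Pb = 107 − 83 = 24; sellers' price rises by Ps − P* = 141 − 107 = 34.
So consumers capture 24/58 = 12/29 of each unit of subsidy.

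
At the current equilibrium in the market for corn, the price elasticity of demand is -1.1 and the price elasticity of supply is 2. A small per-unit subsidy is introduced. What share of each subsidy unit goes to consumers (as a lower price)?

For a small subsidy around the equilibrium, the benefit split depends on the relative slopes, which at a point are proportional to the elasticities.
Buyer share = εs/(εs + |εd|) = 2/(2 + 1.1) = 20/31; seller share = |εd|/(εs + |εd|) = 11/31.

Consumer share = 20/31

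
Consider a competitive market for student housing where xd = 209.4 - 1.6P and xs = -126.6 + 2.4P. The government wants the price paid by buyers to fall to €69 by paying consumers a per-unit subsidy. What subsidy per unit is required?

Required subsidy s = €25 per unit

At a buyer price of 69, quantity demanded is 209.4 − 1.6·69 = 99.
Sellers supply 99 only when they receive Ps with -126.6 + 2.4·Ps = 99, i.e. Ps = 94.
s = Ps − Pb = 94 − 69 = 25.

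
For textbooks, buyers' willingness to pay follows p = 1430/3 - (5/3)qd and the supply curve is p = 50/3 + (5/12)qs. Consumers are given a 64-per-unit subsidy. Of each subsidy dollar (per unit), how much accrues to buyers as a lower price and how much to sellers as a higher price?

Buyers gain 51.2 per unit; sellers gain 12.8 per unit

Pre-subsidy: 1430/3 - (5/3)q = 50/3 + (5/12)q gives q* = 220.8 and p* = 326/3.
With the rebate, buyers effectively pay pb = ps − 64, where ps is the price sellers receive.
On the curves, pb = 1430/3 - (5/3)q and ps = 50/3 + (5/12)q; the wedge ps − pb = 64 gives 50/3 + (5/12)q − (1430/3 - (5/3)q) = 64, so q' = 251.52.
Then pb = 1430/3 − (5/3)·251.52 = 862/15 and ps = 50/3 + (5/12)·251.52 = 1822/15.
Buyers' price falls by p* − pb = 326/3 − 862/15 = 51.2; sellers' price rises by ps − p* = 1822/15 − 326/3 = 12.8.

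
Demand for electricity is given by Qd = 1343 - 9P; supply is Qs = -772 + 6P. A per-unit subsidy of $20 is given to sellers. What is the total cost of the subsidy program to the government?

Pre-subsidy: 1343 - 9P = -772 + 6P gives P* = 141, Q* = 74.
With the subsidy, sellers receive Ps = Pb + 20 for each unit, where Pb is the price buyers pay.
Supply in terms of Pb becomes Qs = -772 + 6(Pb + 20) = -652 + 6Pb. Setting this equal to demand: 1343 - 9Pb = -652 + 6Pb, so Pb = 133.
Sellers receive Ps = 133 + 20 = 153; Q' = 1343 − 9·133 = 146.
Government outlay = subsidy × quantity = 20 × 146 = 2920.

Government cost = $2920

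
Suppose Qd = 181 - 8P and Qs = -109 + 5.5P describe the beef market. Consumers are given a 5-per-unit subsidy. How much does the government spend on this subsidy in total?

Pre-subsidy: 181 - 8P = -109 + 5.5P gives P* = 580/27, Q* = 247/27.
With the rebate, buyers effectively pay Pb = Ps − 5, where Ps is the price sellers receive.
Demand in terms of Ps becomes Qd = 181 − 8(Ps − 5) = 221 - 8Ps. Setting this equal to supply: 221 - 8Ps = -109 + 5.5Ps, so Ps = 220/9.
Buyers pay Pb = 220/9 − 5 = 175/9; Q' = -109 + 5.5·(220/9) = 229/9.
Government outlay = subsidy × quantity = 5 × 229/9 = 1145/9.

Government cost = 1145/9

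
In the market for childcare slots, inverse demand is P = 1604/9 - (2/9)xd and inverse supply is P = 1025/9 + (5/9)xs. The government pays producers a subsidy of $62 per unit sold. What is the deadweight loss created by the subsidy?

Deadweight loss = 17298/7

Pre-subsidy: 1604/9 - (2/9)x = 1025/9 + (5/9)x gives x* = 579/7 and P* = 10070/63.
With the subsidy, sellers receive Ps = Pb + 62 for each unit, where Pb is the price buyers pay.
On the curves, Pb = 1604/9 - (2/9)x and Ps = 1025/9 + (5/9)x; the wedge Ps − Pb = 62 gives 1025/9 + (5/9)x − (1604/9 - (2/9)x) = 62, so x' = 1137/7.
Then Pb = 1604/9 − (2/9)·(1137/7) = 8954/63 and Ps = 1025/9 + (5/9)·(1137/7) = 12860/63.
The subsidy expands output by 1137/7 − 579/7 = 558/7 past the efficient level; on those units the gap between marginal cost and willingness to pay runs from 0 up to 62.
DWL = ½ × 62 × 558/7 = 17298/7.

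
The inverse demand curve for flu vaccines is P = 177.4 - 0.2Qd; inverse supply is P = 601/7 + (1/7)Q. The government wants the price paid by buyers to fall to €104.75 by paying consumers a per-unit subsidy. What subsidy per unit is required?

Required subsidy s = €33 per unit

At a buyer price of 104.75, quantity demanded is 887 − 5·104.75 = 363.25.
Sellers supply 363.25 only when they receive Ps = 601/7 + (1/7)·363.25 = 137.75.
s = Ps − Pb = 137.75 − 104.75 = 33.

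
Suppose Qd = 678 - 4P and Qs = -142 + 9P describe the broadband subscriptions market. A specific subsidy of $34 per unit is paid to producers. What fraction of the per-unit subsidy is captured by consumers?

Consumer share = 9/13

Pre-subsidy: 678 - 4P = -142 + 9P gives P* = 820/13, Q* = 5534/13.
With the subsidy, sellers receive Ps = Pb + 34 for each unit, where Pb is the price buyers pay.
Supply in terms of Pb becomes Qs = -142 + 9(Pb + 34) = 164 + 9Pb. Setting this equal to demand: 678 - 4Pb = 164 + 9Pb, so Pb = 514/13.
Sellers receive Ps = 514/13 + 34 = 956/13; Q' = 678 − 4·(514/13) = 6758/13.
Buyers' price falls by P* − Pb = 820/13 − 514/13 = 306/13; sellers' price rises by Ps − P* = 956/13 − 820/13 = 136/13.
So consumers capture (306/13)/34 = 9/13 of each unit of subsidy.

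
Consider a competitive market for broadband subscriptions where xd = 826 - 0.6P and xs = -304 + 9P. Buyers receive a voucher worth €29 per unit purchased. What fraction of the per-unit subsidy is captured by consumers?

Consumer share = 0.9375

Pre-subsidy: 826 - 0.6P = -304 + 9P gives P* = 2825/24, x* = 755.375.
With the rebate, buyers effectively pay Pb = Ps − 29, where Ps is the price sellers receive.
Demand in terms of Ps becomes xd = 826 − 0.6(Ps − 29) = 843.4 - 0.6Ps. Setting this equal to supply: 843.4 - 0.6Ps = -304 + 9Ps, so Ps = 5737/48.
Buyers pay Pb = 5737/48 − 29 = 4345/48; x' = -304 + 9·(5737/48) = 771.6875.
Buyers' price falls by P* − Pb = 2825/24 − 4345/48 = 27.1875; sellers' price rises by Ps − P* = 5737/48 − 2825/24 = 1.8125.
So consumers capture 27.1875/29 = 0.9375 of each unit of subsidy.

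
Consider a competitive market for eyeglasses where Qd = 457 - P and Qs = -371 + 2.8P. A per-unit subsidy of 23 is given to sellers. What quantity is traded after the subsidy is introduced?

Pre-subsidy: 457 - P = -371 + 2.8P gives P* = 4140/19, Q* = 4543/19.
With the subsidy, sellers receive Ps = Pb + 23 for each unit, where Pb is the price buyers pay.
Supply in terms of Pb becomes Qs = -371 + 2.8(Pb + 23) = -306.6 + 2.8Pb. Setting this equal to demand: 457 - Pb = -306.6 + 2.8Pb, so Pb = 3818/19.
Sellers receive Ps = 3818/19 + 23 = 4255/19; Q' = 457 − 1·(3818/19) = 4865/19.

Q' = 4865/19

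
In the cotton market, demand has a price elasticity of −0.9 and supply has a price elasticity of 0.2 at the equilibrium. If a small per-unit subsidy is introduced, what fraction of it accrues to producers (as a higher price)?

For a small subsidy around the equilibrium, the benefit split depends on the relative slopes, which at a point are proportional to the elasticities.
Buyer share = εs/(εs + |εd|) = 0.2/(0.2 + 0.9) = 2/11; seller share = |εd|/(εs + |εd|) = 9/11.
So producers capture 9/11 of the subsidy.

Producer share = 9/11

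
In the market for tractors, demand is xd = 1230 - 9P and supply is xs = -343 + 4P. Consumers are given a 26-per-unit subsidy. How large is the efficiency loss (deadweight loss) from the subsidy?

Deadweight loss = 936

Pre-subsidy: 1230 - 9P = -343 + 4P gives P* = 121, x* = 141.
With the rebate, buyers effectively pay Pb = Ps − 26, where Ps is the price sellers receive.
Demand in terms of Ps becomes xd = 1230 − 9(Ps − 26) = 1464 - 9Ps. Setting this equal to supply: 1464 - 9Ps = -343 + 4Ps, so Ps = 139.
Buyers pay Pb = 139 − 26 = 113; x' = -343 + 4·139 = 213.
The subsidy expands output by 213 − 141 = 72 past the efficient level; on those units the gap between marginal cost and willingness to pay runs from 0 up to 26.
DWL = ½ × 26 × 72 = 936.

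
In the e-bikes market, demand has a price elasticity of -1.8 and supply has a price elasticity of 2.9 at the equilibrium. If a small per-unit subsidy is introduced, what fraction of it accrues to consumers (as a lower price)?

Consumer share = 29/47

For a small subsidy around the equilibrium, the benefit split depends on the relative slopes, which at a point are proportional to the elasticities.
Buyer share = εs/(εs + |εd|) = 2.9/(2.9 + 1.8) = 29/47; seller share = |εd|/(εs + |εd|) = 18/47.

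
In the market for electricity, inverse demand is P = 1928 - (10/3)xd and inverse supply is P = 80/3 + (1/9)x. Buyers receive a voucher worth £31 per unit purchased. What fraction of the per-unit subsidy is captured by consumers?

Consumer share = 30/31

Pre-subsidy: 1928 - (10/3)x = 80/3 + (1/9)x gives x* = 552 and P* = 88.
With the rebate, buyers effectively pay Pb = Ps − 31, where Ps is the price sellers receive.
On the curves, Pb = 1928 - (10/3)x and Ps = 80/3 + (1/9)x; the wedge Ps − Pb = 31 gives 80/3 + (1/9)x − (1928 - (10/3)x) = 31, so x' = 561.
Then Pb = 1928 − (10/3)·561 = 58 and Ps = 80/3 + (1/9)·561 = 89.
Buyers' price falls by P* − Pb = 88 − 58 = 30; sellers' price rises by Ps − P* = 89 − 88 = 1.
So consumers capture 30/31 = 30/31 of each unit of subsidy.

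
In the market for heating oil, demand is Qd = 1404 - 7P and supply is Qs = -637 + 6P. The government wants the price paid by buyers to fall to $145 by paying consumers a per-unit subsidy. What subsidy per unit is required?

At a buyer price of 145, quantity demanded is 1404 − 7·145 = 389.
Sellers supply 389 only when they receive Ps with -637 + 6·Ps = 389, i.e. Ps = 171.
s = Ps − Pb = 171 − 145 = 26.

Required subsidy s = $26 per unit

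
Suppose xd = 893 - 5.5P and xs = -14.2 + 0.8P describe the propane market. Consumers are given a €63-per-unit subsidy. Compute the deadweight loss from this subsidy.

Pre-subsidy: 893 - 5.5P = -14.2 + 0.8P gives P* = 144, x* = 101.
With the rebate, buyers effectively pay Pb = Ps − 63, where Ps is the price sellers receive.
Demand in terms of Ps becomes xd = 893 − 5.5(Ps − 63) = 1239.5 - 5.5Ps. Setting this equal to supply: 1239.5 - 5.5Ps = -14.2 + 0.8Ps, so Ps = 199.
Buyers pay Pb = 199 − 63 = 136; x' = -14.2 + 0.8·199 = 145.
The subsidy expands output by 145 − 101 = 44 past the efficient level; on those units the gap between marginal cost and willingness to pay runs from 0 up to 63.
DWL = ½ × 63 × 44 = 1386.

Deadweight loss = €1386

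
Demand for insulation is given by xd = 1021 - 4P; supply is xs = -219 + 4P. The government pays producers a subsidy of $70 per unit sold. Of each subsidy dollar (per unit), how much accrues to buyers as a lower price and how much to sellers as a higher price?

Buyers gain $35 per unit; sellers gain $35 per unit

Pre-subsidy: 1021 - 4P = -219 + 4P gives P* = 155, x* = 401.
With the subsidy, sellers receive Ps = Pb + 70 for each unit, where Pb is the price buyers pay.
Supply in terms of Pb becomes xs = -219 + 4(Pb + 70) = 61 + 4Pb. Setting this equal to demand: 1021 - 4Pb = 61 + 4Pb, so Pb = 120.
Sellers receive Ps = 120 + 70 = 190; x' = 1021 − 4·120 = 541.
Buyers' price falls by P* − Pb = 155 − 120 = 35; sellers' price rises by Ps − P* = 190 − 155 = 35.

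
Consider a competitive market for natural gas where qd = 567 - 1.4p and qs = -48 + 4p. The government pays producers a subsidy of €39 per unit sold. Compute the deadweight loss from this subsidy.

Deadweight loss = 2366/3

Pre-subsidy: 567 - 1.4p = -48 + 4p gives p* = 1025/9, q* = 3668/9.
With the subsidy, sellers receive ps = pb + 39 for each unit, where pb is the price buyers pay.
Supply in terms of pb becomes qs = -48 + 4(pb + 39) = 108 + 4pb. Setting this equal to demand: 567 - 1.4pb = 108 + 4pb, so pb = 85.
Sellers receive ps = 85 + 39 = 124; q' = 567 − 1.4·85 = 448.
The subsidy expands output by 448 − 3668/9 = 364/9 past the efficient level; on those units the gap between marginal cost and willingness to pay runs from 0 up to 39.
DWL = ½ × 39 × 364/9 = 2366/3.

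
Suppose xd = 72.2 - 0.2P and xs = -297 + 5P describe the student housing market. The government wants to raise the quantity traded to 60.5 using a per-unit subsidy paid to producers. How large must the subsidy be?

Required subsidy s = 13 per unit

At x = 60.5, invert demand for the buyer price: Pb = (72.2 − 60.5)/0.2 = 58.5; invert supply for the seller price: Ps = (60.5 − (-297))/5 = 71.5.
The subsidy must fill the gap: s = Ps − Pb = 71.5 − 58.5 = 13.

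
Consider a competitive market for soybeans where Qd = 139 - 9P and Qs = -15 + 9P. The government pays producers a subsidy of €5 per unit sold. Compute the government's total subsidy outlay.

Pre-subsidy: 139 - 9P = -15 + 9P gives P* = 77/9, Q* = 62.
With the subsidy, sellers receive Ps = Pb + 5 for each unit, where Pb is the price buyers pay.
Supply in terms of Pb becomes Qs = -15 + 9(Pb + 5) = 30 + 9Pb. Setting this equal to demand: 139 - 9Pb = 30 + 9Pb, so Pb = 109/18.
Sellers receive Ps = 109/18 + 5 = 199/18; Q' = 139 − 9·(109/18) = 84.5.
Government outlay = subsidy × quantity = 5 × 84.5 = 422.5.

Government cost = €422.5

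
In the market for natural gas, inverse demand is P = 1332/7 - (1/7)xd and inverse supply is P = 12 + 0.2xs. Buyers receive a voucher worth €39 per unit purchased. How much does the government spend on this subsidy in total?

Government cost = €24716.25

Pre-subsidy: 1332/7 - (1/7)x = 12 + 0.2x gives x* = 520 and P* = 116.
With the rebate, buyers effectively pay Pb = Ps − 39, where Ps is the price sellers receive.
On the curves, Pb = 1332/7 - (1/7)x and Ps = 12 + 0.2x; the wedge Ps − Pb = 39 gives 12 + 0.2x − (1332/7 - (1/7)x) = 39, so x' = 633.75.
Then Pb = 1332/7 − (1/7)·633.75 = 99.75 and Ps = 12 + 0.2·633.75 = 138.75.
Government outlay = subsidy × quantity = 39 × 633.75 = 24716.25.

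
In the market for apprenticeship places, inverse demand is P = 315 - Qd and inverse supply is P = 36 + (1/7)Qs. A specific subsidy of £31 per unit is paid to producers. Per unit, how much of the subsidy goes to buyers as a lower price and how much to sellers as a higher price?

Buyers gain £27.125 per unit; sellers gain £3.875 per unit

Pre-subsidy: 315 - Q = 36 + (1/7)Q gives Q* = 244.125 and P* = 70.875.
With the subsidy, sellers receive Ps = Pb + 31 for each unit, where Pb is the price buyers pay.
On the curves, Pb = 315 - Q and Ps = 36 + (1/7)Q; the wedge Ps − Pb = 31 gives 36 + (1/7)Q − (315 - Q) = 31, so Q' = 271.25.
Then Pb = 315 − 1·271.25 = 43.75 and Ps = 36 + (1/7)·271.25 = 74.75.
Buyers' price falls by P* − Pb = 70.875 − 43.75 = 27.125; sellers' price rises by Ps − P* = 74.75 − 70.875 = 3.875.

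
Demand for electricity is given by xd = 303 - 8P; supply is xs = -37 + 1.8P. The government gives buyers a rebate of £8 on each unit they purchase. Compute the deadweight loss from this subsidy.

Deadweight loss = 2304/49

Pre-subsidy: 303 - 8P = -37 + 1.8P gives P* = 1700/49, x* = 1247/49.
With the rebate, buyers effectively pay Pb = Ps − 8, where Ps is the price sellers receive.
Demand in terms of Ps becomes xd = 303 − 8(Ps − 8) = 367 - 8Ps. Setting this equal to supply: 367 - 8Ps = -37 + 1.8Ps, so Ps = 2020/49.
Buyers pay Pb = 2020/49 − 8 = 1628/49; x' = -37 + 1.8·(2020/49) = 1823/49.
The subsidy expands output by 1823/49 − 1247/49 = 576/49 past the efficient level; on those units the gap between marginal cost and willingness to pay runs from 0 up to 8.
DWL = ½ × 8 × 576/49 = 2304/49.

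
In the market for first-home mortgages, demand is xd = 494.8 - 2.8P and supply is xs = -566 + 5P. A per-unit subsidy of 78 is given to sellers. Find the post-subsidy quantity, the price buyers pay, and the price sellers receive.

Pre-subsidy: 494.8 - 2.8P = -566 + 5P gives P* = 136, x* = 114.
With the subsidy, sellers receive Ps = Pb + 78 for each unit, where Pb is the price buyers pay.
Supply in terms of Pb becomes xs = -566 + 5(Pb + 78) = -176 + 5Pb. Setting this equal to demand: 494.8 - 2.8Pb = -176 + 5Pb, so Pb = 86.
Sellers receive Ps = 86 + 78 = 164; x' = 494.8 − 2.8·86 = 254.

x' = 254; buyers pay 86; sellers receive 164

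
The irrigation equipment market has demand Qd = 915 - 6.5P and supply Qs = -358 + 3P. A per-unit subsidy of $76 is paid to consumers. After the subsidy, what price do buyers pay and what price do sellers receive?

Buyers pay $110; sellers receive $186

Pre-subsidy: 915 - 6.5P = -358 + 3P gives P* = 134, Q* = 44.
With the rebate, buyers effectively pay Pb = Ps − 76, where Ps is the price sellers receive.
Demand in terms of Ps becomes Qd = 915 − 6.5(Ps − 76) = 1409 - 6.5Ps. Setting this equal to supply: 1409 - 6.5Ps = -358 + 3Ps, so Ps = 186.
Buyers pay Pb = 186 − 76 = 110; Q' = -358 + 3·186 = 200.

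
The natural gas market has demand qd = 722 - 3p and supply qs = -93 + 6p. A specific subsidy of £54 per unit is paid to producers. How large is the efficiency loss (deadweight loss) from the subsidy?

Pre-subsidy: 722 - 3p = -93 + 6p gives p* = 815/9, q* = 1351/3.
With the subsidy, sellers receive ps = pb + 54 for each unit, where pb is the price buyers pay.
Supply in terms of pb becomes qs = -93 + 6(pb + 54) = 231 + 6pb. Setting this equal to demand: 722 - 3pb = 231 + 6pb, so pb = 491/9.
Sellers receive ps = 491/9 + 54 = 977/9; q' = 722 − 3·(491/9) = 1675/3.
The subsidy expands output by 1675/3 − 1351/3 = 108 past the efficient level; on those units the gap between marginal cost and willingness to pay runs from 0 up to 54.
DWL = ½ × 54 × 108 = 2916.

Deadweight loss = £2916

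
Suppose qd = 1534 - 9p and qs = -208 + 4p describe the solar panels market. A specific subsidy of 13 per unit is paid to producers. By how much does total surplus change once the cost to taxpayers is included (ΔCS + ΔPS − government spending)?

Net change in total surplus = -234

Pre-subsidy: 1534 - 9p = -208 + 4p gives p* = 134, q* = 328.
With the subsidy, sellers receive ps = pb + 13 for each unit, where pb is the price buyers pay.
Supply in terms of pb becomes qs = -208 + 4(pb + 13) = -156 + 4pb. Setting this equal to demand: 1534 - 9pb = -156 + 4pb, so pb = 130.
Sellers receive ps = 130 + 13 = 143; q' = 1534 − 9·130 = 364.
ΔCS = ½(328 + 364)(134 − 130) = 1384; ΔPS = ½(328 + 364)(143 − 134) = 3114.
Government spending = 13 × 364 = 4732.
Net change = 1384 + 3114 − 4732 = -234. The loss equals the DWL triangle ½·13·36.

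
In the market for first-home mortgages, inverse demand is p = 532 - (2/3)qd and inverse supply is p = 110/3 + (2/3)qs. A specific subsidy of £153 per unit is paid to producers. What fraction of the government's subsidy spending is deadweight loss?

Pre-subsidy: 532 - (2/3)q = 110/3 + (2/3)q gives q* = 371.5 and p* = 853/3.
With the subsidy, sellers receive ps = pb + 153 for each unit, where pb is the price buyers pay.
On the curves, pb = 532 - (2/3)q and ps = 110/3 + (2/3)q; the wedge ps − pb = 153 gives 110/3 + (2/3)q − (532 - (2/3)q) = 153, so q' = 486.25.
Then pb = 532 − (2/3)·486.25 = 1247/6 and ps = 110/3 + (2/3)·486.25 = 2165/6.
ΔCS = ½(371.5 + 486.25)(853/3 − 1247/6) = 32808.9375; ΔPS = ½(371.5 + 486.25)(2165/6 − 853/3) = 32808.9375.
Government spending = 153 × 486.25 = 74396.25.
DWL = ½ × 153 × (486.25 − 371.5) = 8778.375; fraction = 8778.375 / 74396.25 = 459/3890.

DWL / government spending = 459/3890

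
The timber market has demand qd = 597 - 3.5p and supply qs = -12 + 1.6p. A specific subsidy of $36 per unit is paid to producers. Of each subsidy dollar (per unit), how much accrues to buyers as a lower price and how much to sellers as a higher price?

Pre-subsidy: 597 - 3.5p = -12 + 1.6p gives p* = 2030/17, q* = 3044/17.
With the subsidy, sellers receive ps = pb + 36 for each unit, where pb is the price buyers pay.
Supply in terms of pb becomes qs = -12 + 1.6(pb + 36) = 45.6 + 1.6pb. Setting this equal to demand: 597 - 3.5pb = 45.6 + 1.6pb, so pb = 1838/17.
Sellers receive ps = 1838/17 + 36 = 2450/17; q' = 597 − 3.5·(1838/17) = 3716/17.
Buyers' price falls by p* − pb = 2030/17 − 1838/17 = 192/17; sellers' price rises by ps − p* = 2450/17 − 2030/17 = 420/17.

Buyers gain 192/17 per unit; sellers gain 420/17 per unit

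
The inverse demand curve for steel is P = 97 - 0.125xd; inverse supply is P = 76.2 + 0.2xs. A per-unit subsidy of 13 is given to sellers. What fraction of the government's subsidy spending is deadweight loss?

DWL / government spending = 5/26

Pre-subsidy: 97 - 0.125x = 76.2 + 0.2x gives x* = 64 and P* = 89.
With the subsidy, sellers receive Ps = Pb + 13 for each unit, where Pb is the price buyers pay.
On the curves, Pb = 97 - 0.125x and Ps = 76.2 + 0.2x; the wedge Ps − Pb = 13 gives 76.2 + 0.2x − (97 - 0.125x) = 13, so x' = 104.
Then Pb = 97 − 0.125·104 = 84 and Ps = 76.2 + 0.2·104 = 97.
ΔCS = ½(64 + 104)(89 − 84) = 420; ΔPS = ½(64 + 104)(97 − 89) = 672.
Government spending = 13 × 104 = 1352.
DWL = ½ × 13 × (104 − 64) = 260; fraction = 260 / 1352 = 5/26.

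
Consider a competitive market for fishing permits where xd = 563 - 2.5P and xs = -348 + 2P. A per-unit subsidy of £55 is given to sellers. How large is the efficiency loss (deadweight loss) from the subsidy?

Pre-subsidy: 563 - 2.5P = -348 + 2P gives P* = 1822/9, x* = 512/9.
With the subsidy, sellers receive Ps = Pb + 55 for each unit, where Pb is the price buyers pay.
Supply in terms of Pb becomes xs = -348 + 2(Pb + 55) = -238 + 2Pb. Setting this equal to demand: 563 - 2.5Pb = -238 + 2Pb, so Pb = 178.
Sellers receive Ps = 178 + 55 = 233; x' = 563 − 2.5·178 = 118.
The subsidy expands output by 118 − 512/9 = 550/9 past the efficient level; on those units the gap between marginal cost and willingness to pay runs from 0 up to 55.
DWL = ½ × 55 × 550/9 = 15125/9.

Deadweight loss = 15125/9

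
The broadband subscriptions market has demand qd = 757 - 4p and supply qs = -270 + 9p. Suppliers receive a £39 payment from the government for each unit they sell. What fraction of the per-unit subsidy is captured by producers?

Pre-subsidy: 757 - 4p = -270 + 9p gives p* = 79, q* = 441.
With the subsidy, sellers receive ps = pb + 39 for each unit, where pb is the price buyers pay.
Supply in terms of pb becomes qs = -270 + 9(pb + 39) = 81 + 9pb. Setting this equal to demand: 757 - 4pb = 81 + 9pb, so pb = 52.
Sellers receive ps = 52 + 39 = 91; q' = 757 − 4·52 = 549.
Buyers' price falls by p* − pb = 79 − 52 = 27; sellers' price rises by ps − p* = 91 − 79 = 12.
So producers capture 12/39 = 4/13 of each unit of subsidy.

Producer share = 4/13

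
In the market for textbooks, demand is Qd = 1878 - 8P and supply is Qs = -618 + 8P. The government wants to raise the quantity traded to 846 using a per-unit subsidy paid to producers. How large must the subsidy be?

Required subsidy s = 54 per unit

At Q = 846, invert demand for the buyer price: Pb = (1878 − 846)/8 = 129; invert supply for the seller price: Ps = (846 − (-618))/8 = 183.
The subsidy must fill the gap: s = Ps − Pb = 183 − 129 = 54.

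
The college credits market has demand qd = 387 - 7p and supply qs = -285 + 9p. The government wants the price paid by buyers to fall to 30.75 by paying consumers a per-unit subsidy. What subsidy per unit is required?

At a buyer price of 30.75, quantity demanded is 387 − 7·30.75 = 171.75.
Sellers supply 171.75 only when they receive ps with -285 + 9·ps = 171.75, i.e. ps = 50.75.
s = ps − pb = 50.75 − 30.75 = 20.

Required subsidy s = 20 per unit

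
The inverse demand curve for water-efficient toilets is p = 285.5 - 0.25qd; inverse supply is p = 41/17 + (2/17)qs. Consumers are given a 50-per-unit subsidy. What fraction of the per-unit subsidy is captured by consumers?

Pre-subsidy: 285.5 - 0.25q = 41/17 + (2/17)q gives q* = 770 and p* = 93.
With the rebate, buyers effectively pay pb = ps − 50, where ps is the price sellers receive.
On the curves, pb = 285.5 - 0.25q and ps = 41/17 + (2/17)q; the wedge ps − pb = 50 gives 41/17 + (2/17)q − (285.5 - 0.25q) = 50, so q' = 906.
Then pb = 285.5 − 0.25·906 = 59 and ps = 41/17 + (2/17)·906 = 109.
Buyers' price falls by p* − pb = 93 − 59 = 34; sellers' price rises by ps − p* = 109 − 93 = 16.
So consumers capture 34/50 = 0.68 of each unit of subsidy.

Consumer share = 0.68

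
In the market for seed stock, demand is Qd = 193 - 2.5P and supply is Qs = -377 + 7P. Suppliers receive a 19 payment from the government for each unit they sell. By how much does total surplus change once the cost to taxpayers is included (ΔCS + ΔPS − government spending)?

Pre-subsidy: 193 - 2.5P = -377 + 7P gives P* = 60, Q* = 43.
With the subsidy, sellers receive Ps = Pb + 19 for each unit, where Pb is the price buyers pay.
Supply in terms of Pb becomes Qs = -377 + 7(Pb + 19) = -244 + 7Pb. Setting this equal to demand: 193 - 2.5Pb = -244 + 7Pb, so Pb = 46.
Sellers receive Ps = 46 + 19 = 65; Q' = 193 − 2.5·46 = 78.
ΔCS = ½(43 + 78)(60 − 46) = 847; ΔPS = ½(43 + 78)(65 − 60) = 302.5.
Government spending = 19 × 78 = 1482.
Net change = 847 + 302.5 − 1482 = -332.5. The loss equals the DWL triangle ½·19·35.

Net change in total surplus = -332.5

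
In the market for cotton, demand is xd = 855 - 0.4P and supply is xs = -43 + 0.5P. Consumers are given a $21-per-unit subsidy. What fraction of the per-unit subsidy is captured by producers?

Pre-subsidy: 855 - 0.4P = -43 + 0.5P gives P* = 8980/9, x* = 4103/9.
With the rebate, buyers effectively pay Pb = Ps − 21, where Ps is the price sellers receive.
Demand in terms of Ps becomes xd = 855 − 0.4(Ps − 21) = 863.4 - 0.4Ps. Setting this equal to supply: 863.4 - 0.4Ps = -43 + 0.5Ps, so Ps = 9064/9.
Buyers pay Pb = 9064/9 − 21 = 8875/9; x' = -43 + 0.5·(9064/9) = 4145/9.
Buyers' price falls by P* − Pb = 8980/9 − 8875/9 = 35/3; sellers' price rises by Ps − P* = 9064/9 − 8980/9 = 28/3.
So producers capture (28/3)/21 = 4/9 of each unit of subsidy.

Producer share = 4/9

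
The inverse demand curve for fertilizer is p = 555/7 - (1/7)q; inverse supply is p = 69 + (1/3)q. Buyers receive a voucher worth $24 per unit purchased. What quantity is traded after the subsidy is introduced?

Pre-subsidy: 555/7 - (1/7)q = 69 + (1/3)q gives q* = 21.6 and p* = 76.2.
With the rebate, buyers effectively pay pb = ps − 24, where ps is the price sellers receive.
On the curves, pb = 555/7 - (1/7)q and ps = 69 + (1/3)q; the wedge ps − pb = 24 gives 69 + (1/3)q − (555/7 - (1/7)q) = 24, so q' = 72.
Then pb = 555/7 − (1/7)·72 = 69 and ps = 69 + (1/3)·72 = 93.

q' = 72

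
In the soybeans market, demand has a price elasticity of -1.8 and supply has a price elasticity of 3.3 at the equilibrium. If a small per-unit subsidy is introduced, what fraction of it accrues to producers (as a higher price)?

Producer share = 6/17

For a small subsidy around the equilibrium, the benefit split depends on the relative slopes, which at a point are proportional to the elasticities.
Buyer share = εs/(εs + |εd|) = 3.3/(3.3 + 1.8) = 11/17; seller share = |εd|/(εs + |εd|) = 6/17.
So producers capture 6/17 of the subsidy.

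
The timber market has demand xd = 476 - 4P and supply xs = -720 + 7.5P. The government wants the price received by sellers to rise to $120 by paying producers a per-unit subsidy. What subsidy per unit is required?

At a seller price of 120, quantity supplied is -720 + 7.5·120 = 180.
Buyers absorb 180 only when they pay Pb with 476 − 4·Pb = 180, i.e. Pb = 74.
s = Ps − Pb = 120 − 74 = 46.

Required subsidy s = $46 per unit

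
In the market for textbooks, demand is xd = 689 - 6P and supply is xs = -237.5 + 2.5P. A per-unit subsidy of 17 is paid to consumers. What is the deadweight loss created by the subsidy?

Pre-subsidy: 689 - 6P = -237.5 + 2.5P gives P* = 109, x* = 35.
With the rebate, buyers effectively pay Pb = Ps − 17, where Ps is the price sellers receive.
Demand in terms of Ps becomes xd = 689 − 6(Ps − 17) = 791 - 6Ps. Setting this equal to supply: 791 - 6Ps = -237.5 + 2.5Ps, so Ps = 121.
Buyers pay Pb = 121 − 17 = 104; x' = -237.5 + 2.5·121 = 65.
The subsidy expands output by 65 − 35 = 30 past the efficient level; on those units the gap between marginal cost and willingness to pay runs from 0 up to 17.
DWL = ½ × 17 × 30 = 255.

Deadweight loss = 255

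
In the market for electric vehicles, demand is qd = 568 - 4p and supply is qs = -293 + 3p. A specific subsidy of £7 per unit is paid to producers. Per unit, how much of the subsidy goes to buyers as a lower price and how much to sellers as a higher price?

Pre-subsidy: 568 - 4p = -293 + 3p gives p* = 123, q* = 76.
With the subsidy, sellers receive ps = pb + 7 for each unit, where pb is the price buyers pay.
Supply in terms of pb becomes qs = -293 + 3(pb + 7) = -272 + 3pb. Setting this equal to demand: 568 - 4pb = -272 + 3pb, so pb = 120.
Sellers receive ps = 120 + 7 = 127; q' = 568 − 4·120 = 88.
Buyers' price falls by p* − pb = 123 − 120 = 3; sellers' price rises by ps − p* = 127 − 123 = 4.

Buyers gain £3 per unit; sellers gain £4 per unit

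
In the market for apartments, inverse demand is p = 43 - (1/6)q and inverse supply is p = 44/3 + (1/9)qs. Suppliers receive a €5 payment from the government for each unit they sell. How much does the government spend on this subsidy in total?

Government cost = €600

Pre-subsidy: 43 - (1/6)q = 44/3 + (1/9)q gives q* = 102 and p* = 26.
With the subsidy, sellers receive ps = pb + 5 for each unit, where pb is the price buyers pay.
On the curves, pb = 43 - (1/6)q and ps = 44/3 + (1/9)q; the wedge ps − pb = 5 gives 44/3 + (1/9)q − (43 - (1/6)q) = 5, so q' = 120.
Then pb = 43 − (1/6)·120 = 23 and ps = 44/3 + (1/9)·120 = 28.
Government outlay = subsidy × quantity = 5 × 120 = 600.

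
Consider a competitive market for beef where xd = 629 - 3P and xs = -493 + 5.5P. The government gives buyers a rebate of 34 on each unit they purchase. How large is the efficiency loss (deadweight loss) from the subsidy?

Pre-subsidy: 629 - 3P = -493 + 5.5P gives P* = 132, x* = 233.
With the rebate, buyers effectively pay Pb = Ps − 34, where Ps is the price sellers receive.
Demand in terms of Ps becomes xd = 629 − 3(Ps − 34) = 731 - 3Ps. Setting this equal to supply: 731 - 3Ps = -493 + 5.5Ps, so Ps = 144.
Buyers pay Pb = 144 − 34 = 110; x' = -493 + 5.5·144 = 299.
The subsidy expands output by 299 − 233 = 66 past the efficient level; on those units the gap between marginal cost and willingness to pay runs from 0 up to 34.
DWL = ½ × 34 × 66 = 1122.

Deadweight loss = 1122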